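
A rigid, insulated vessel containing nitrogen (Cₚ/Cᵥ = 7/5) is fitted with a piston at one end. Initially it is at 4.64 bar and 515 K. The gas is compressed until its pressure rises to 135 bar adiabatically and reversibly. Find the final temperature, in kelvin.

T₂ ≈ 1350 K

Along an adiabat T P^((1−γ)/γ) is constant, so T₂ = T₁ (P₂/P₁)^((γ−1)/γ).
T₂ = 515 × (135/4.64)^(2/7) = 1349 K.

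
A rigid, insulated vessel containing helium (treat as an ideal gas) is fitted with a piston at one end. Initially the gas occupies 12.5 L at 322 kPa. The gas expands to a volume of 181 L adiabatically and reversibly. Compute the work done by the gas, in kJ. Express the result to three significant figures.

γ = 5/3 for a monatomic ideal gas.
P₂ = P₁(V₁/V₂)^γ = 322×(12.5/181)^(5/3) = 3.743 kPa.
For a reversible adiabat, W_by_gas = (P₁V₁ − P₂V₂)/(γ−1).
W_by = (322000×0.0125 − 3743×0.181) / (2/3) = 5021 J.

W ≈ 5.02 kJ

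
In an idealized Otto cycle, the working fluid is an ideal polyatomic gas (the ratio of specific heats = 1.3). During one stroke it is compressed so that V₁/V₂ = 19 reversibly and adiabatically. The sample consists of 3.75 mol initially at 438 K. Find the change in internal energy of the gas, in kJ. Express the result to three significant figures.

Adiabatic: T₁V₁^(γ−1) = T₂V₂^(γ−1) ⇒ T₂ = T₁ (V₁/V₂)^(γ−1).
T₂ = 438 × 19^(0.3) = 1059 K.
Q = 0, so ΔU = W_on_gas = nCᵥΔT with Cᵥ = R/(γ−1) = 27.71 J/(mol·K).
ΔU = 3.75 × 27.71 × (1059 − 438) = 64590 J.

ΔU ≈ 64.6 kJ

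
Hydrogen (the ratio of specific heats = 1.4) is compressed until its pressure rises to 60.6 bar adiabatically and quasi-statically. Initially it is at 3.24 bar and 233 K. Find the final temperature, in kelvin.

T₂ ≈ 538 K

Adiabatic: T₂/T₁ = (P₂/P₁)^((γ−1)/γ).
T₂ = 233 × (60.6/3.24)^(0.286) = 538 K.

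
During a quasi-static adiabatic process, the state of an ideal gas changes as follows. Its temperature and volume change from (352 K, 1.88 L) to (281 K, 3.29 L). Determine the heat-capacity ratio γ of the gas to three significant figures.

TV^(γ−1) = const ⇒ γ − 1 = ln(T₂/T₁) / ln(V₁/V₂).
γ = 1 + ln(281/352) / ln(1.88/3.29) = 1.403.

γ ≈ 1.40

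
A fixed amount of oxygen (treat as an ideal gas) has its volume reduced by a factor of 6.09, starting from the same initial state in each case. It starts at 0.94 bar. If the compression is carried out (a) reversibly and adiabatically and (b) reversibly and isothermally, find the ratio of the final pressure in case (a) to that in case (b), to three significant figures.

P_adiabatic / P_isothermal ≈ 2.06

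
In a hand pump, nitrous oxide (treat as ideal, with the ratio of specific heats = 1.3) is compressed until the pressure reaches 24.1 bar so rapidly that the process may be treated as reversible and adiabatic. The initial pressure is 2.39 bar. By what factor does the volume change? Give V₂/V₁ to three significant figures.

V₂/V₁ ≈ 0.169

From PV^γ = const, V₂/V₁ = (P₁/P₂)^(1/γ).
V₂/V₁ = (2.39/24.1)^(0.769) = 0.169.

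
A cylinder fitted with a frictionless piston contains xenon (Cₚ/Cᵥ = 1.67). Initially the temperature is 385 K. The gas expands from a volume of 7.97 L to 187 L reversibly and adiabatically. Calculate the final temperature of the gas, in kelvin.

T₂ ≈ 46.5 K

Adiabatic: T₁V₁^(γ−1) = T₂V₂^(γ−1) ⇒ T₂ = T₁ (V₁/V₂)^(γ−1).
T₂ = 385 × (7.97/187)^(0.67) = 46.48 K.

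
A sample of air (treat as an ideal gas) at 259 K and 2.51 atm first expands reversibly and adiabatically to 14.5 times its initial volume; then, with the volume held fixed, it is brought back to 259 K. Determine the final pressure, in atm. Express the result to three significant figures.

P₃ ≈ 0.173 atm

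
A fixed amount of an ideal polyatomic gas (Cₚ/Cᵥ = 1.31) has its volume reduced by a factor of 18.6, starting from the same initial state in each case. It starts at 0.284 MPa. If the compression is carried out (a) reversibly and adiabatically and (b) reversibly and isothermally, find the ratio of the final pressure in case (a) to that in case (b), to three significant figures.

Isothermal: P_b = P₁(V₁/V₂) = 0.284×18.6.
Adiabatic: P_a = P₁(V₁/V₂)^γ = 0.284×18.6^(1.31).
P_a/P_b = (V₁/V₂)^(γ−1) = 18.6^(0.31) = 2.475.

P_adiabatic / P_isothermal ≈ 2.47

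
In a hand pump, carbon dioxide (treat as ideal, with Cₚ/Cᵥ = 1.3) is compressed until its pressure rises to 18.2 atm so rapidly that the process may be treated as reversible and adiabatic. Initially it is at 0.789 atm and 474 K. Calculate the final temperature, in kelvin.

T₂ ≈ 978 K

Along an adiabat T P^((1−γ)/γ) is constant, so T₂ = T₁ (P₂/P₁)^((γ−1)/γ).
T₂ = 474 × (18.2/0.789)^(0.231) = 977.9 K.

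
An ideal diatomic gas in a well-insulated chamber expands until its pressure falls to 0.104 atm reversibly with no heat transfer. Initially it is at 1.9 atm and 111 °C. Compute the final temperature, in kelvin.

T₂ ≈ 167 K

Adiabatic: T₂/T₁ = (P₂/P₁)^((γ−1)/γ).
For a diatomic ideal gas γ = 7/5, so (γ−1)/γ = 2/7.
T₁ = 111 °C = 384.1 K.
T₂ = 384.1 × (0.104/1.9)^(2/7) = 167.5 K.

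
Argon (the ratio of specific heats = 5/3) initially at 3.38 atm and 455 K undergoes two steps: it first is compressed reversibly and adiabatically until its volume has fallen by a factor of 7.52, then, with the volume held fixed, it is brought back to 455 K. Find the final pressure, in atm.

P₃ ≈ 25.4 atm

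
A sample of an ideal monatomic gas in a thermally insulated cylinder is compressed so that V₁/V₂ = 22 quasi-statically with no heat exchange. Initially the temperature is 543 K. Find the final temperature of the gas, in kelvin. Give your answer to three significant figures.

T₂ ≈ 4260 K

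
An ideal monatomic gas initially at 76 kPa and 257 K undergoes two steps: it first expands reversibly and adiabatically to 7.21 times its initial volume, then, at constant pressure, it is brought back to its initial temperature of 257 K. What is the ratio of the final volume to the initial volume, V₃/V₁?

For a monatomic ideal gas γ = 5/3.
Adiabatic step: V₂/V₁ = 7.21; T₂ = T₁·(1/7.21)^(2/3) = 68.86 K.
Isobaric step: V₃/V₂ = T₃/T₂ = 257/68.86.
V₃/V₁ = (V₂/V₁)(V₃/V₂) = 7.21 × (257/68.86) = 26.91.

V₃/V₁ ≈ 26.9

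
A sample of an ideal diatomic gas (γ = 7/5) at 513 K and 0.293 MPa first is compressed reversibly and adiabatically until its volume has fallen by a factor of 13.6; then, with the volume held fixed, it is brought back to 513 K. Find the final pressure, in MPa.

Adiabatic step (PV^γ = const): P₂ = 0.293×13.6^(7/5) = 11.32 MPa; T₂ = 513×13.6^(2/5) = 1457 K.
Isochoric: P₃ = P₂(T₃/T₂) = 11.32 × (513/1457) = 3.985 MPa.

P₃ ≈ 3.98 MPa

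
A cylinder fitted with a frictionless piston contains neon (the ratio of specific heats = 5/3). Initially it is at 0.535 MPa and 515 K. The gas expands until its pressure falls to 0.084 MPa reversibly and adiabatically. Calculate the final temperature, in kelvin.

Adiabatic: T₂/T₁ = (P₂/P₁)^((γ−1)/γ).
T₂ = 515 × (0.084/0.535)^(2/5) = 245.6 K.

T₂ ≈ 246 K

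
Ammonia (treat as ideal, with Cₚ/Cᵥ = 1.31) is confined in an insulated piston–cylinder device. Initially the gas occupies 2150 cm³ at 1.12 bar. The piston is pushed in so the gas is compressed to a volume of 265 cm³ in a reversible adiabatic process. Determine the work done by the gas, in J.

W ≈ -710 J

P₂ = P₁(V₁/V₂)^γ = 1.12×(2150/265)^(1.31) = 17.39 bar.
For a reversible adiabat, W_by_gas = (P₁V₁ − P₂V₂)/(γ−1).
W_by = (112000×0.00215 − 1.739×10^6×0.000265) / (0.31) = -709.7 J.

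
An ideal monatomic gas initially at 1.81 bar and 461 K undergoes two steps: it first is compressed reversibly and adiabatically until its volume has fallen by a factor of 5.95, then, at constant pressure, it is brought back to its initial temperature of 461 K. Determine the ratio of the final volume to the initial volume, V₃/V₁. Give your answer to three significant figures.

For a monatomic ideal gas γ = 5/3.
Adiabatic step: V₂/V₁ = 0.1681; T₂ = T₁·5.95^(2/3) = 1514 K.
Isobaric step: V₃/V₂ = T₃/T₂ = 461/1514.
V₃/V₁ = (V₂/V₁)(V₃/V₂) = 0.1681 × (461/1514) = 0.05118.

V₃/V₁ ≈ 0.0512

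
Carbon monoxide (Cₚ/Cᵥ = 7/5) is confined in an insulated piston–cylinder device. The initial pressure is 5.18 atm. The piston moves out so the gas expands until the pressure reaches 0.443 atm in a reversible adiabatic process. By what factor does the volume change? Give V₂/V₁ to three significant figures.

V₂/V₁ ≈ 5.79

From PV^γ = const, V₂/V₁ = (P₁/P₂)^(1/γ).
V₂/V₁ = (5.18/0.443)^(5/7) = 5.792.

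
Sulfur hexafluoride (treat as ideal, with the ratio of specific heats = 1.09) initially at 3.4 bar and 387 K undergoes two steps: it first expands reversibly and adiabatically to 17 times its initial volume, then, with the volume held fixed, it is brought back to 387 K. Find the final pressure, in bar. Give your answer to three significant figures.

P₃ ≈ 0.200 bar

Adiabatic step (PV^γ = const): P₂ = 3.4×(1/17)^(1.09) = 0.155 bar; T₂ = 387×(1/17)^(0.09) = 299.9 K.
Isochoric: P₃ = P₂(T₃/T₂) = 0.155 × (387/299.9) = 0.2 bar.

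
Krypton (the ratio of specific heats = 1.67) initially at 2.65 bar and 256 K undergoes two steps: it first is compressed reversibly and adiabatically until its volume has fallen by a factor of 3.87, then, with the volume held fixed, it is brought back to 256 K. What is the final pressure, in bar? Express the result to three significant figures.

P₃ ≈ 10.3 bar

Adiabatic step (PV^γ = const): P₂ = 2.65×3.87^(1.67) = 25.39 bar; T₂ = 256×3.87^(0.67) = 633.9 K.
Isochoric: P₃ = P₂(T₃/T₂) = 25.39 × (256/633.9) = 10.26 bar.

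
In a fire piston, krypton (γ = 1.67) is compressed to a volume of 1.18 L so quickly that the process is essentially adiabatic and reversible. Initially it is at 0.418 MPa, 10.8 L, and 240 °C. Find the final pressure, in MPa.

P₂ ≈ 16.9 MPa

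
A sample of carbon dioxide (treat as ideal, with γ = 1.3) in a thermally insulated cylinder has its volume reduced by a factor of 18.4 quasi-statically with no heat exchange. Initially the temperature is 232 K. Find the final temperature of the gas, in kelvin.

T₂ ≈ 556 K

For a reversible adiabat TV^(γ−1) is constant, so T₂ = T₁ (V₁/V₂)^(γ−1).
T₂ = 232 × 18.4^(0.3) = 555.8 K.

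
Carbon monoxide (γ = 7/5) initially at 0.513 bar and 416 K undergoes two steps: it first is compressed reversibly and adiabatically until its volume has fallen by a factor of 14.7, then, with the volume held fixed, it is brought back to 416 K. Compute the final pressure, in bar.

P₃ ≈ 7.54 bar

Adiabatic step (PV^γ = const): P₂ = 0.513×14.7^(7/5) = 22.1 bar; T₂ = 416×14.7^(2/5) = 1219 K.
Isochoric: P₃ = P₂(T₃/T₂) = 22.1 × (416/1219) = 7.541 bar.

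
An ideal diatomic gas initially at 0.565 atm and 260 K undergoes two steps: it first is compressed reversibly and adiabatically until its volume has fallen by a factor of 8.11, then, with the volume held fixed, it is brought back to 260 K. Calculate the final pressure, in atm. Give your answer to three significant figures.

P₃ ≈ 4.58 atm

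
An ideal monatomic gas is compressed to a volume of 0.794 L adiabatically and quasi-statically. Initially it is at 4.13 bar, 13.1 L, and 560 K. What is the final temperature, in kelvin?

T₂ ≈ 3630 K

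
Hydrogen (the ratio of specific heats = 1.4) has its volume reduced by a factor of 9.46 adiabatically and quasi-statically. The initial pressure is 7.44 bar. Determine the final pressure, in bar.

P₂ ≈ 173 bar

Since PV^γ is constant along a reversible adiabat, P₂ = P₁ (V₁/V₂)^γ.
P₂ = 7.44 × 9.46^(1.4) = 172.9 bar.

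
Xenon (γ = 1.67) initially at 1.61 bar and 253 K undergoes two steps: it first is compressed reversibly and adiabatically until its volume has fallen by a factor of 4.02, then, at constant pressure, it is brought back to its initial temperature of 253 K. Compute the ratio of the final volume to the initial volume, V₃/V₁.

V₃/V₁ ≈ 0.0979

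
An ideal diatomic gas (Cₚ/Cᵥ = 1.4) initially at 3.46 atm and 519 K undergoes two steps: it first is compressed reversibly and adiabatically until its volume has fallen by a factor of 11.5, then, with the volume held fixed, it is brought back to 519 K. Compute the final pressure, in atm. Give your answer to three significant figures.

P₃ ≈ 39.8 atm

Adiabatic step (PV^γ = const): P₂ = 3.46×11.5^(1.4) = 105.7 atm; T₂ = 519×11.5^(0.4) = 1379 K.
Isochoric: P₃ = P₂(T₃/T₂) = 105.7 × (519/1379) = 39.79 atm.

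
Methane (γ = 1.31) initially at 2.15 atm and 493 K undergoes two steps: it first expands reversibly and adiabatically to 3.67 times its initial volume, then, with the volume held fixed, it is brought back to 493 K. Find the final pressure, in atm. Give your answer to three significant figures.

P₃ ≈ 0.586 atm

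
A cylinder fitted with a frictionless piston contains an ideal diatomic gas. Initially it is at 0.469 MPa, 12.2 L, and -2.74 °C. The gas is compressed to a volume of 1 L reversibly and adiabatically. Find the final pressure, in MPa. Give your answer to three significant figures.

P₂ ≈ 15.6 MPa

Since PV^γ is constant along a reversible adiabat, P₂ = P₁ (V₁/V₂)^γ.
γ = 7/5 for a diatomic ideal gas.
P₂ = 0.469 × (12.2/1)^(7/5) = 15.56 MPa.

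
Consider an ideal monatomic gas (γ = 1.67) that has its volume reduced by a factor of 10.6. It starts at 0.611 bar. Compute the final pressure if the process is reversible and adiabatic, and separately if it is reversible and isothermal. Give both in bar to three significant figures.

adiabatic: 31.5 bar; isothermal: 6.48 bar

Isothermal: P₂ = P₁(V₁/V₂) = 0.611×10.6 = 6.477 bar.
Adiabatic: P₂ = P₁(V₁/V₂)^γ = 0.611×10.6^(1.67) = 31.5 bar.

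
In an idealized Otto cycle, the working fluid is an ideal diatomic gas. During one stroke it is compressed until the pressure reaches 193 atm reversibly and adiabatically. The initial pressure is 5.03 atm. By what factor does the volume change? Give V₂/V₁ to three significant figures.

From PV^γ = const, V₂/V₁ = (P₁/P₂)^(1/γ).
For a diatomic ideal gas γ = 7/5.
V₂/V₁ = (5.03/193)^(5/7) = 0.07389.

V₂/V₁ ≈ 0.0739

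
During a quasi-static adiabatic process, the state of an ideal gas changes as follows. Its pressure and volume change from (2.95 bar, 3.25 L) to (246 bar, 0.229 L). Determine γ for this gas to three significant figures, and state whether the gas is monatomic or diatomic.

PV^γ = const ⇒ γ = ln(P₂/P₁) / ln(V₁/V₂).
γ = ln(246/2.95) / ln(3.25/0.229) = 1.668.
γ ≈ 1.67 is close to 5/3, so the gas is monatomic.

γ ≈ 1.67; monatomic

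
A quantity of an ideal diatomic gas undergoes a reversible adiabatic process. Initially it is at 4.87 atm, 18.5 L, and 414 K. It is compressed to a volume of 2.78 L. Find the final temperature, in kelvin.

T₂ ≈ 884 K

For a reversible adiabat TV^(γ−1) is constant, so T₂ = T₁ (V₁/V₂)^(γ−1).
γ = 7/5 for a diatomic ideal gas.
T₂ = 414 × (18.5/2.78)^(2/5) = 883.6 K.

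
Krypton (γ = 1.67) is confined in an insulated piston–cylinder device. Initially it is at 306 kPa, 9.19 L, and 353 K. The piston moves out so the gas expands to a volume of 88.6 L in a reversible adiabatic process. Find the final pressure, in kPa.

Since PV^γ is constant along a reversible adiabat, P₂ = P₁ (V₁/V₂)^γ.
P₂ = 306 × (9.19/88.6)^(1.67) = 6.954 kPa.

P₂ ≈ 6.95 kPa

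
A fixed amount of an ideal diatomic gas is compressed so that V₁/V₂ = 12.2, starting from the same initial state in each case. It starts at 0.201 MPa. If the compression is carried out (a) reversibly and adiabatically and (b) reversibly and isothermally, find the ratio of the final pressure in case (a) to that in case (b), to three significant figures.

For a diatomic ideal gas γ = 7/5.
Isothermal: P_b = P₁(V₁/V₂) = 0.201×12.2.
Adiabatic: P_a = P₁(V₁/V₂)^γ = 0.201×12.2^(7/5).
P_a/P_b = (V₁/V₂)^(γ−1) = 12.2^(2/5) = 2.72.

P_adiabatic / P_isothermal ≈ 2.72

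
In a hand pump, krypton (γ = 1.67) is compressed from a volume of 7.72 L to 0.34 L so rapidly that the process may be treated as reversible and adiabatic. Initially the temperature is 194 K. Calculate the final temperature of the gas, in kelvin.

T₂ ≈ 1570 K

Adiabatic: T₁V₁^(γ−1) = T₂V₂^(γ−1) ⇒ T₂ = T₁ (V₁/V₂)^(γ−1).
T₂ = 194 × (7.72/0.34)^(0.67) = 1572 K.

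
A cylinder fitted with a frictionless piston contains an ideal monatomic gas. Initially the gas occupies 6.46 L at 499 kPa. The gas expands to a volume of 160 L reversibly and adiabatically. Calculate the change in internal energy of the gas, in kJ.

ΔU ≈ -4.27 kJ

γ = 5/3 for a monatomic ideal gas.
P₂ = P₁(V₁/V₂)^γ = 499×(6.46/160)^(5/3) = 2.371 kPa.
For a reversible adiabat, W_by_gas = (P₁V₁ − P₂V₂)/(γ−1).
W_by = (499000×0.00646 − 2371×0.16) / (2/3) = 4266 J.
Q = 0 ⇒ ΔU = −W_by = -4266 J.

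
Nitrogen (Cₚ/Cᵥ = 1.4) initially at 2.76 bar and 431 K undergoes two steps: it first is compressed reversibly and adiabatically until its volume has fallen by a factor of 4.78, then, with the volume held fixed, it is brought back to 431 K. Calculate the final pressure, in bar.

Adiabatic step (PV^γ = const): P₂ = 2.76×4.78^(1.4) = 24.67 bar; T₂ = 431×4.78^(0.4) = 805.8 K.
Isochoric: P₃ = P₂(T₃/T₂) = 24.67 × (431/805.8) = 13.19 bar.

P₃ ≈ 13.2 bar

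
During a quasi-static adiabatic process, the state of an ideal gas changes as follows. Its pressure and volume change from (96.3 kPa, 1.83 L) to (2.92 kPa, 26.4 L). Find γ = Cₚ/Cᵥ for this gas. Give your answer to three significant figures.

γ ≈ 1.31

PV^γ = const ⇒ γ = ln(P₂/P₁) / ln(V₁/V₂).
γ = ln(2.92/96.3) / ln(1.83/26.4) = 1.31.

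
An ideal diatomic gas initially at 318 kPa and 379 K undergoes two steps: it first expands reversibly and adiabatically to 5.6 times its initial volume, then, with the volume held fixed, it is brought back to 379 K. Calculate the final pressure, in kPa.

P₃ ≈ 56.8 kPa

For a diatomic ideal gas γ = 7/5.
Adiabatic step (PV^γ = const): P₂ = 318×(1/5.6)^(7/5) = 28.51 kPa; T₂ = 379×(1/5.6)^(2/5) = 190.3 K.
Isochoric: P₃ = P₂(T₃/T₂) = 28.51 × (379/190.3) = 56.79 kPa.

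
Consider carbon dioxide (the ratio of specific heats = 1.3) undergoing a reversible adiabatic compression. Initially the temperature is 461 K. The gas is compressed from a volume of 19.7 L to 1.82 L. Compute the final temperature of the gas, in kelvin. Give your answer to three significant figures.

Adiabatic: T₁V₁^(γ−1) = T₂V₂^(γ−1) ⇒ T₂ = T₁ (V₁/V₂)^(γ−1).
T₂ = 461 × (19.7/1.82)^(0.3) = 941.9 K.

T₂ ≈ 942 K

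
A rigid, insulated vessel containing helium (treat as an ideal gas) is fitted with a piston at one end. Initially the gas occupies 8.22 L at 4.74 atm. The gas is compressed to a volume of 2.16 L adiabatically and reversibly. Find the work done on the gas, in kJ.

W ≈ 8.51 kJ

γ = 5/3 for a monatomic ideal gas.
P₂ = P₁(V₁/V₂)^γ = 4.74×(8.22/2.16)^(5/3) = 43.97 atm.
For a reversible adiabat, W_by_gas = (P₁V₁ − P₂V₂)/(γ−1).
W_by = (480300×0.00822 − 4.455×10^6×0.00216) / (2/3) = -8513 J.
W_on_gas = −W_by = 8513 J.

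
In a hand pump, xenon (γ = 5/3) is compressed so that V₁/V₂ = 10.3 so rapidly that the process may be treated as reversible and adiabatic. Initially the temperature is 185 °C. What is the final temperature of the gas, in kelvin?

T₂ ≈ 2170 K

For a reversible adiabat TV^(γ−1) is constant, so T₂ = T₁ (V₁/V₂)^(γ−1).
T₁ = 185 °C = 458.1 K.
T₂ = 458.1 × 10.3^(2/3) = 2169 K.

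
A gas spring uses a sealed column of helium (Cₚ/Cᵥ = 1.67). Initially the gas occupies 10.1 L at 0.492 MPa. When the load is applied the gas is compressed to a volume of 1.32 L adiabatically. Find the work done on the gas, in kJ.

P₂ = P₁(V₁/V₂)^γ = 0.492×(10.1/1.32)^(1.67) = 14.72 MPa.
For a reversible adiabat, W_by_gas = (P₁V₁ − P₂V₂)/(γ−1).
W_by = (492000×0.0101 − 1.472×10^7×0.00132) / (0.67) = -21580 J.
W_on_gas = −W_by = 21580 J.

W ≈ 21.6 kJ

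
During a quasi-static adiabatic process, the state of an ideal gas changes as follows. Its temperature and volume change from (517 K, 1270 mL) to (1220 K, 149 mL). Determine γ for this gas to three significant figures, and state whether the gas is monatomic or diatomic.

γ ≈ 1.40; diatomic

TV^(γ−1) = const ⇒ γ − 1 = ln(T₂/T₁) / ln(V₁/V₂).
γ = 1 + ln(1220/517) / ln(1270/149) = 1.401.
γ ≈ 1.40 is close to 7/5, so the gas is diatomic.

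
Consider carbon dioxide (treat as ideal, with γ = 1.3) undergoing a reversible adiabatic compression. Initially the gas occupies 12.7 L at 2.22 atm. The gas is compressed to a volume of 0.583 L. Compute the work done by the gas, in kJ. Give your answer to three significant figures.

W ≈ -14.5 kJ

P₂ = P₁(V₁/V₂)^γ = 2.22×(12.7/0.583)^(1.3) = 121.9 atm.
For a reversible adiabat, W_by_gas = (P₁V₁ − P₂V₂)/(γ−1).
W_by = (224900×0.0127 − 1.235×10^7×0.000583) / (0.3) = -14480 J.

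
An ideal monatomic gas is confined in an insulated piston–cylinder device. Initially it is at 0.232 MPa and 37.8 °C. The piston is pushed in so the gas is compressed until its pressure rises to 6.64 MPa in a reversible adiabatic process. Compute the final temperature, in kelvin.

T₂ ≈ 1190 K

Adiabatic: T₂/T₁ = (P₂/P₁)^((γ−1)/γ).
For a monatomic ideal gas γ = 5/3, so (γ−1)/γ = 2/5.
T₁ = 37.8 °C = 310.9 K.
T₂ = 310.9 × (6.64/0.232)^(2/5) = 1189 K.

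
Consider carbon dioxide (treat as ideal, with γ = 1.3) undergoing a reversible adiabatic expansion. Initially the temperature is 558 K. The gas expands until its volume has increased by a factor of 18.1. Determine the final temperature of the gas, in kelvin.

T₂ ≈ 234 K

Adiabatic: T₁V₁^(γ−1) = T₂V₂^(γ−1) ⇒ T₂ = T₁ (V₁/V₂)^(γ−1).
T₂ = 558 × (1/18.1)^(0.3) = 234.1 K.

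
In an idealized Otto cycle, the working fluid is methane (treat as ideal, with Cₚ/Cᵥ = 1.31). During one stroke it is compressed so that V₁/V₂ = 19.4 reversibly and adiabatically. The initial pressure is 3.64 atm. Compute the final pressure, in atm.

P₂ ≈ 177 atm

Adiabatic: P₁V₁^γ = P₂V₂^γ ⇒ P₂ = P₁ (V₁/V₂)^γ.
P₂ = 3.64 × 19.4^(1.31) = 177.1 atm.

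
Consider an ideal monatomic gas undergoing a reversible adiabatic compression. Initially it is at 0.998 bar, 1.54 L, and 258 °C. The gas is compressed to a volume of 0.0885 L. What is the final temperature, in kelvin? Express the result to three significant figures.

T₂ ≈ 3570 K

Adiabatic: T₁V₁^(γ−1) = T₂V₂^(γ−1) ⇒ T₂ = T₁ (V₁/V₂)^(γ−1).
γ = 5/3 for a monatomic ideal gas.
T₁ = 258 °C = 531.1 K.
T₂ = 531.1 × (1.54/0.0885)^(2/3) = 3567 K.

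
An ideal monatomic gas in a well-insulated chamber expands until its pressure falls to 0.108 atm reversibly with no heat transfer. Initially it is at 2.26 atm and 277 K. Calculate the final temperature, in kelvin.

T₂ ≈ 82.1 K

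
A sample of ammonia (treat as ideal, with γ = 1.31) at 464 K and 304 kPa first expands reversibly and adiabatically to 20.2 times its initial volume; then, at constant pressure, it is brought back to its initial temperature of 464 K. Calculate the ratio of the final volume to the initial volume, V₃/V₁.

Adiabatic step: V₂/V₁ = 20.2; T₂ = T₁·(1/20.2)^(0.31) = 182.8 K.
Isobaric step: V₃/V₂ = T₃/T₂ = 464/182.8.
V₃/V₁ = (V₂/V₁)(V₃/V₂) = 20.2 × (464/182.8) = 51.29.

V₃/V₁ ≈ 51.3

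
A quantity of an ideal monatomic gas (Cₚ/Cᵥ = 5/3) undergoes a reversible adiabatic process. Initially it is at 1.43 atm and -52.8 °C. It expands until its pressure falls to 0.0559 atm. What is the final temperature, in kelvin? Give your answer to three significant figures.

Adiabatic: T₂/T₁ = (P₂/P₁)^((γ−1)/γ).
T₁ = -52.8 °C = 220.3 K.
T₂ = 220.3 × (0.0559/1.43)^(2/5) = 60.25 K.

T₂ ≈ 60.2 K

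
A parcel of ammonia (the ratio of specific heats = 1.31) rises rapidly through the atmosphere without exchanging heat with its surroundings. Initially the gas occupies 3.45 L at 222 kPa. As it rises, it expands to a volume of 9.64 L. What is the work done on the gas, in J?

W ≈ -674 J

P₂ = P₁(V₁/V₂)^γ = 222×(3.45/9.64)^(1.31) = 57.78 kPa.
For a reversible adiabat, W_by_gas = (P₁V₁ − P₂V₂)/(γ−1).
W_by = (222000×0.00345 − 57780×0.00964) / (0.31) = 674 J.
W_on_gas = −W_by = -674 J.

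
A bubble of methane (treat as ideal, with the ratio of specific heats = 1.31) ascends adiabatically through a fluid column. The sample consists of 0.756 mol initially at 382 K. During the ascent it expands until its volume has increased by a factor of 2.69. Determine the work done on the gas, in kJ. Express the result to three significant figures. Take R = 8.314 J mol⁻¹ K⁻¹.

W ≈ -2.05 kJ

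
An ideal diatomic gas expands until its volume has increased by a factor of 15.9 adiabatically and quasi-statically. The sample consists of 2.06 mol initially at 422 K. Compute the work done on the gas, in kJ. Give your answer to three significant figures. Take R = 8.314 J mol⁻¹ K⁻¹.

Adiabatic: T₁V₁^(γ−1) = T₂V₂^(γ−1) ⇒ T₂ = T₁ (V₁/V₂)^(γ−1).
γ = 7/5 for a diatomic ideal gas, so γ−1 = 2/5.
T₂ = 422 × (1/15.9)^(2/5) = 139.6 K.
Q = 0, so ΔU = W_on_gas = nCᵥΔT with Cᵥ = R/(γ−1) = 20.79 J/(mol·K).
ΔU = 2.06 × 20.79 × (139.6 − 422) = -12090 J.

W ≈ -12.1 kJ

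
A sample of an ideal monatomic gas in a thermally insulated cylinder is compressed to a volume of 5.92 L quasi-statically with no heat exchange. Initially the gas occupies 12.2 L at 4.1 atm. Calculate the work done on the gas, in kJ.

W ≈ 4.71 kJ

γ = 5/3 for a monatomic ideal gas.
P₂ = P₁(V₁/V₂)^γ = 4.1×(12.2/5.92)^(5/3) = 13.68 atm.
For a reversible adiabat, W_by_gas = (P₁V₁ − P₂V₂)/(γ−1).
W_by = (415400×0.0122 − 1.386×10^6×0.00592) / (2/3) = -4709 J.
W_on_gas = −W_by = 4709 J.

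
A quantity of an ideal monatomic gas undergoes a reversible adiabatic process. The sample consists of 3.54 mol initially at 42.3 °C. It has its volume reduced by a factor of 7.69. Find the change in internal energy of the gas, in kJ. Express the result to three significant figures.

ΔU ≈ 40.3 kJ

Adiabatic: T₁V₁^(γ−1) = T₂V₂^(γ−1) ⇒ T₂ = T₁ (V₁/V₂)^(γ−1).
γ = 5/3 for a monatomic ideal gas, so γ−1 = 2/3.
T₁ = 42.3 °C = 315.4 K.
T₂ = 315.4 × 7.69^(2/3) = 1229 K.
Q = 0, so ΔU = W_on_gas = nCᵥΔT with Cᵥ = R/(γ−1) = 12.47 J/(mol·K).
ΔU = 3.54 × 12.47 × (1229 − 315.4) = 40330 J.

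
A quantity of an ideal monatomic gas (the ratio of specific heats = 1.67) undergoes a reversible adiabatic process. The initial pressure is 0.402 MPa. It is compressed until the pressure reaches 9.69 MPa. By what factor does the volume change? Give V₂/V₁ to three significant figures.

From PV^γ = const, V₂/V₁ = (P₁/P₂)^(1/γ).
V₂/V₁ = (0.402/9.69)^(0.599) = 0.1487.

V₂/V₁ ≈ 0.149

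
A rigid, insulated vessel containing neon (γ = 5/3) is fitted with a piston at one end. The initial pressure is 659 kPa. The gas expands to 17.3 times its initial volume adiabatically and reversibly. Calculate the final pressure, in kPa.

P₂ ≈ 5.69 kPa

Adiabatic: P₁V₁^γ = P₂V₂^γ ⇒ P₂ = P₁ (V₁/V₂)^γ.
P₂ = 659 × (1/17.3)^(5/3) = 5.695 kPa.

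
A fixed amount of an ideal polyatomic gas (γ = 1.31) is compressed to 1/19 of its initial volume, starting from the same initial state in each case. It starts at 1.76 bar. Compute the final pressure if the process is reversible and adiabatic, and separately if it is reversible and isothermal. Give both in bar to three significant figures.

adiabatic: 83.3 bar; isothermal: 33.4 bar

Isothermal: P₂ = P₁(V₁/V₂) = 1.76×19 = 33.44 bar.
Adiabatic: P₂ = P₁(V₁/V₂)^γ = 1.76×19^(1.31) = 83.31 bar.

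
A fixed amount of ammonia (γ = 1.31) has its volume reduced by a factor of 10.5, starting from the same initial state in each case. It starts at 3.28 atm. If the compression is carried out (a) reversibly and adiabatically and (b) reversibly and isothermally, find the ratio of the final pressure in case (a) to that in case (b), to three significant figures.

P_adiabatic / P_isothermal ≈ 2.07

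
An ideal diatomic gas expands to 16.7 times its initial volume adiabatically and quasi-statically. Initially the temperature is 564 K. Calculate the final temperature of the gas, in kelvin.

T₂ ≈ 183 K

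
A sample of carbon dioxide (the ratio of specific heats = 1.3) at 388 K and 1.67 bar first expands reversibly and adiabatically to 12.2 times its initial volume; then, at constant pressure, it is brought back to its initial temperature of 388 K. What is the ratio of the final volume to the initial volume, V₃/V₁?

V₃/V₁ ≈ 25.8

Adiabatic step: V₂/V₁ = 12.2; T₂ = T₁·(1/12.2)^(0.3) = 183.2 K.
Isobaric step: V₃/V₂ = T₃/T₂ = 388/183.2.
V₃/V₁ = (V₂/V₁)(V₃/V₂) = 12.2 × (388/183.2) = 25.84.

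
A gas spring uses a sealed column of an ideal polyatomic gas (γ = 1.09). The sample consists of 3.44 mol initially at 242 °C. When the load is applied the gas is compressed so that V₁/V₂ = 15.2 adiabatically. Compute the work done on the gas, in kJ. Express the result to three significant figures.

For a reversible adiabat TV^(γ−1) is constant, so T₂ = T₁ (V₁/V₂)^(γ−1).
T₁ = 242 °C = 515.1 K.
T₂ = 515.1 × 15.2^(0.09) = 658.1 K.
Q = 0, so ΔU = W_on_gas = nCᵥΔT with Cᵥ = R/(γ−1) = 92.38 J/(mol·K).
ΔU = 3.44 × 92.38 × (658.1 − 515.1) = 45430 J.

W ≈ 45.4 kJ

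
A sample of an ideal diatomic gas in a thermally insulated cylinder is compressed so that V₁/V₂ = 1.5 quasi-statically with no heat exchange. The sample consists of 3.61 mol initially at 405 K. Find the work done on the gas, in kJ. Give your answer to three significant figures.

W ≈ 5.35 kJ

For a reversible adiabat TV^(γ−1) is constant, so T₂ = T₁ (V₁/V₂)^(γ−1).
γ = 7/5 for a diatomic ideal gas, so γ−1 = 2/5.
T₂ = 405 × 1.5^(2/5) = 476.3 K.
Q = 0, so ΔU = W_on_gas = nCᵥΔT with Cᵥ = R/(γ−1) = 20.79 J/(mol·K).
ΔU = 3.61 × 20.79 × (476.3 − 405) = 5351 J.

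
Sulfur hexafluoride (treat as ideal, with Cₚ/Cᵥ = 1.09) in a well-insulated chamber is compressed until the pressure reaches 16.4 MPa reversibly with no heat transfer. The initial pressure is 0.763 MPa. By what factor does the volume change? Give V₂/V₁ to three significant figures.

From PV^γ = const, V₂/V₁ = (P₁/P₂)^(1/γ).
V₂/V₁ = (0.763/16.4)^(0.917) = 0.05994.

V₂/V₁ ≈ 0.0599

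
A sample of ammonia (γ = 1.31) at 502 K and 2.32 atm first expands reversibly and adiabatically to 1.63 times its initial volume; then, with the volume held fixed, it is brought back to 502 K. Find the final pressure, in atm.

P₃ ≈ 1.42 atm

Adiabatic step (PV^γ = const): P₂ = 2.32×(1/1.63)^(1.31) = 1.223 atm; T₂ = 502×(1/1.63)^(0.31) = 431.4 K.
Isochoric: P₃ = P₂(T₃/T₂) = 1.223 × (502/431.4) = 1.423 atm.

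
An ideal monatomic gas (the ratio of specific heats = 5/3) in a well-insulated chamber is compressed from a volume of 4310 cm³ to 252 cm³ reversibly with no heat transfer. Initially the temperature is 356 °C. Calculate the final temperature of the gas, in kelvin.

Adiabatic: T₁V₁^(γ−1) = T₂V₂^(γ−1) ⇒ T₂ = T₁ (V₁/V₂)^(γ−1).
T₁ = 356 °C = 629.1 K.
T₂ = 629.1 × (4310/252)^(2/3) = 4176 K.

T₂ ≈ 4180 K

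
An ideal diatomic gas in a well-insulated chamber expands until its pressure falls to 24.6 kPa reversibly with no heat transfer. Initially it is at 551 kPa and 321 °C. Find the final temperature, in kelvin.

Along an adiabat T P^((1−γ)/γ) is constant, so T₂ = T₁ (P₂/P₁)^((γ−1)/γ).
For a diatomic ideal gas γ = 7/5, so (γ−1)/γ = 2/7.
T₁ = 321 °C = 594.1 K.
T₂ = 594.1 × (24.6/551)^(2/7) = 244.4 K.

T₂ ≈ 244 K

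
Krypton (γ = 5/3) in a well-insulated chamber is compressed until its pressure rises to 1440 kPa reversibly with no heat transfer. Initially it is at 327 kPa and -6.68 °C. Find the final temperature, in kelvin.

Adiabatic: T₂/T₁ = (P₂/P₁)^((γ−1)/γ).
T₁ = -6.68 °C = 266.5 K.
T₂ = 266.5 × (1440/327)^(2/5) = 482.1 K.

T₂ ≈ 482 K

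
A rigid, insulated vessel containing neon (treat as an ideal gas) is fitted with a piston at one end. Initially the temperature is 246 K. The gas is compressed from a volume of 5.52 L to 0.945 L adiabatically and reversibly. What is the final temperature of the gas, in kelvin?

T₂ ≈ 798 K

For a reversible adiabat TV^(γ−1) is constant, so T₂ = T₁ (V₁/V₂)^(γ−1).
For a monatomic ideal gas γ = 5/3, so γ−1 = 2/3.
T₂ = 246 × (5.52/0.945)^(2/3) = 797.9 K.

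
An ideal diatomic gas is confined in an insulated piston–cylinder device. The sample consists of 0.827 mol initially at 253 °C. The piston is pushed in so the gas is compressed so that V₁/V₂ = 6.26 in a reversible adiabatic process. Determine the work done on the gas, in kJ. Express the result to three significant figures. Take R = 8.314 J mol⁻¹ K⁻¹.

W ≈ 9.79 kJ

Adiabatic: T₁V₁^(γ−1) = T₂V₂^(γ−1) ⇒ T₂ = T₁ (V₁/V₂)^(γ−1).
γ = 7/5 for a diatomic ideal gas, so γ−1 = 2/5.
T₁ = 253 °C = 526.1 K.
T₂ = 526.1 × 6.26^(2/5) = 1096 K.
Q = 0, so ΔU = W_on_gas = nCᵥΔT with Cᵥ = R/(γ−1) = 20.79 J/(mol·K).
ΔU = 0.827 × 20.79 × (1096 − 526.1) = 9792 J.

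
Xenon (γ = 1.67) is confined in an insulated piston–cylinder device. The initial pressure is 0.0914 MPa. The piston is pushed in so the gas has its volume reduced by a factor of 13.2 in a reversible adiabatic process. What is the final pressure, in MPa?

P₂ ≈ 6.80 MPa

Since PV^γ is constant along a reversible adiabat, P₂ = P₁ (V₁/V₂)^γ.
P₂ = 0.0914 × 13.2^(1.67) = 6.797 MPa.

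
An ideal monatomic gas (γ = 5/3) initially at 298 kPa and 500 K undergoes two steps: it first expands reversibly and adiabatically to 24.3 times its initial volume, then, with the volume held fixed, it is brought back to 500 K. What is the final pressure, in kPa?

Adiabatic step (PV^γ = const): P₂ = 298×(1/24.3)^(5/3) = 1.462 kPa; T₂ = 500×(1/24.3)^(2/3) = 59.6 K.
Isochoric: P₃ = P₂(T₃/T₂) = 1.462 × (500/59.6) = 12.26 kPa.

P₃ ≈ 12.3 kPa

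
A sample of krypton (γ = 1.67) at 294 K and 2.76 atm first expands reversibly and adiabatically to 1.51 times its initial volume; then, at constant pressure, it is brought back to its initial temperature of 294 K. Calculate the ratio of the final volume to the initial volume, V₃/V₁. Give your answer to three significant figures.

V₃/V₁ ≈ 1.99

Adiabatic step: V₂/V₁ = 1.51; T₂ = T₁·(1/1.51)^(0.67) = 223.1 K.
Isobaric step: V₃/V₂ = T₃/T₂ = 294/223.1.
V₃/V₁ = (V₂/V₁)(V₃/V₂) = 1.51 × (294/223.1) = 1.99.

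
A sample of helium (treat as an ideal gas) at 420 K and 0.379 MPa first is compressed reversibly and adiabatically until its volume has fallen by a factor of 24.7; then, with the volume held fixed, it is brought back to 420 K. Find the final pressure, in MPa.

For a monatomic ideal gas γ = 5/3.
Adiabatic step (PV^γ = const): P₂ = 0.379×24.7^(5/3) = 79.4 MPa; T₂ = 420×24.7^(2/3) = 3562 K.
Isochoric: P₃ = P₂(T₃/T₂) = 79.4 × (420/3562) = 9.361 MPa.

P₃ ≈ 9.36 MPa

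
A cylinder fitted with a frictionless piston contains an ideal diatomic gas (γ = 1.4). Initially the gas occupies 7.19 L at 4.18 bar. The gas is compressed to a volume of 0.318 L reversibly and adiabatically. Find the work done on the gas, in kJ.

P₂ = P₁(V₁/V₂)^γ = 4.18×(7.19/0.318)^(1.4) = 329 bar.
For a reversible adiabat, W_by_gas = (P₁V₁ − P₂V₂)/(γ−1).
W_by = (418000×0.00719 − 3.29×10^7×0.000318) / (0.4) = -18640 J.
W_on_gas = −W_by = 18640 J.

W ≈ 18.6 kJ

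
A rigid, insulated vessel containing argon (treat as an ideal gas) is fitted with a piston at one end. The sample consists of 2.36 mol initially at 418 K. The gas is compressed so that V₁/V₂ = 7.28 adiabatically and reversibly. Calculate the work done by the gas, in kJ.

Adiabatic: T₁V₁^(γ−1) = T₂V₂^(γ−1) ⇒ T₂ = T₁ (V₁/V₂)^(γ−1).
γ = 5/3 for a monatomic ideal gas, so γ−1 = 2/3.
T₂ = 418 × 7.28^(2/3) = 1570 K.
Q = 0, so ΔU = W_on_gas = nCᵥΔT with Cᵥ = R/(γ−1) = 12.47 J/(mol·K).
ΔU = 2.36 × 12.47 × (1570 − 418) = 33910 J.
Work done by the gas = −ΔU = -33910 J.

W ≈ -33.9 kJ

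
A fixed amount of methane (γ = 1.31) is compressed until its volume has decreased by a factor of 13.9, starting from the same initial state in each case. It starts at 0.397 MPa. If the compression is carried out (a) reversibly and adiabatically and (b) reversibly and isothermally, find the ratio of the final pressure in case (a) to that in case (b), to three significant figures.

P_adiabatic / P_isothermal ≈ 2.26

Isothermal: P_b = P₁(V₁/V₂) = 0.397×13.9.
Adiabatic: P_a = P₁(V₁/V₂)^γ = 0.397×13.9^(1.31).
P_a/P_b = (V₁/V₂)^(γ−1) = 13.9^(0.31) = 2.261.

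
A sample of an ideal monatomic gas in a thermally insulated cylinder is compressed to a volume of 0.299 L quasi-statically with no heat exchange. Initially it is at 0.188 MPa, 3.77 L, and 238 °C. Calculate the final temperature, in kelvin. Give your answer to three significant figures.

For a reversible adiabat TV^(γ−1) is constant, so T₂ = T₁ (V₁/V₂)^(γ−1).
γ = 5/3 for a monatomic ideal gas.
T₁ = 238 °C = 511.1 K.
T₂ = 511.1 × (3.77/0.299)^(2/3) = 2769 K.

T₂ ≈ 2770 K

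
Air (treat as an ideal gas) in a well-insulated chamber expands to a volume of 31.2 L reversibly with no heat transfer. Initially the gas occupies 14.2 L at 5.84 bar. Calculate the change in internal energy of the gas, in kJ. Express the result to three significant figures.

ΔU ≈ -5.60 kJ

γ = 7/5 for a diatomic ideal gas.
P₂ = P₁(V₁/V₂)^γ = 5.84×(14.2/31.2)^(7/5) = 1.94 bar.
For a reversible adiabat, W_by_gas = (P₁V₁ − P₂V₂)/(γ−1).
W_by = (584000×0.0142 − 194000×0.0312) / (2/5) = 5600 J.
Q = 0 ⇒ ΔU = −W_by = -5600 J.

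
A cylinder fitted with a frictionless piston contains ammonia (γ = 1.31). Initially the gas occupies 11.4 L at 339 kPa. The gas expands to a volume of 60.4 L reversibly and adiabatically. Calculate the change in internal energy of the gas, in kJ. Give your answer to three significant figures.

ΔU ≈ -5.03 kJ

P₂ = P₁(V₁/V₂)^γ = 339×(11.4/60.4)^(1.31) = 38.16 kPa.
For a reversible adiabat, W_by_gas = (P₁V₁ − P₂V₂)/(γ−1).
W_by = (339000×0.0114 − 38160×0.0604) / (0.31) = 5032 J.
Q = 0 ⇒ ΔU = −W_by = -5032 J.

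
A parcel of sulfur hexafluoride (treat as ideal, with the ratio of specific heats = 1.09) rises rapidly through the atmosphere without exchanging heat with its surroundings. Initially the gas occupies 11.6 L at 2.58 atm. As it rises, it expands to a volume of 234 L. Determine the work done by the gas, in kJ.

W ≈ 7.98 kJ

P₂ = P₁(V₁/V₂)^γ = 2.58×(11.6/234)^(1.09) = 0.0976 atm.
For a reversible adiabat, W_by_gas = (P₁V₁ − P₂V₂)/(γ−1).
W_by = (261400×0.0116 − 9889×0.234) / (0.09) = 7983 J.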